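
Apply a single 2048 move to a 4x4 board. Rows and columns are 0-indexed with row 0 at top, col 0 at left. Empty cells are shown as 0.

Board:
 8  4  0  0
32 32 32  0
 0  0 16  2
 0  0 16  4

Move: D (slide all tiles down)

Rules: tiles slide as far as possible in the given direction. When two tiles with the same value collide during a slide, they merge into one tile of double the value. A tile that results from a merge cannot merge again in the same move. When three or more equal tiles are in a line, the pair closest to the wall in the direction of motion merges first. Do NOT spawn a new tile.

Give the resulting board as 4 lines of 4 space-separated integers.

Slide down:
col 0: [8, 32, 0, 0] -> [0, 0, 8, 32]
col 1: [4, 32, 0, 0] -> [0, 0, 4, 32]
col 2: [0, 32, 16, 16] -> [0, 0, 32, 32]
col 3: [0, 0, 2, 4] -> [0, 0, 2, 4]

Answer:  0  0  0  0
 0  0  0  0
 8  4 32  2
32 32 32  4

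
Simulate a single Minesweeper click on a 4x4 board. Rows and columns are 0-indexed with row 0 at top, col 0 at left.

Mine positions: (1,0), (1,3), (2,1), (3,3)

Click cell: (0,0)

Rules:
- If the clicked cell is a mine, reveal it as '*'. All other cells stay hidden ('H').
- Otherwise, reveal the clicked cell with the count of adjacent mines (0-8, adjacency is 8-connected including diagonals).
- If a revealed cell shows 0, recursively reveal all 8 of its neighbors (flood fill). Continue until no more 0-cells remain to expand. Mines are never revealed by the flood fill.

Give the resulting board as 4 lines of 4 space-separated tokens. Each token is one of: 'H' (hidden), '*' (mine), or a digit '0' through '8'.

1 H H H
H H H H
H H H H
H H H H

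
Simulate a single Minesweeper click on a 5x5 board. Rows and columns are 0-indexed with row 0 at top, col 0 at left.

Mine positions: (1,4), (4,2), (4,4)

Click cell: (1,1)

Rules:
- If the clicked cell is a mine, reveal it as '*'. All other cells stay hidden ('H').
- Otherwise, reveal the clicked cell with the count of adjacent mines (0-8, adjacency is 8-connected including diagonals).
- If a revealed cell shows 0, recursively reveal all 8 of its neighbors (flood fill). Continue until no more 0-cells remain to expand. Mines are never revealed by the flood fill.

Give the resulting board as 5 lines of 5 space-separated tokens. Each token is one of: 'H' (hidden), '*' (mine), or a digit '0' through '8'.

0 0 0 1 H
0 0 0 1 H
0 0 0 1 H
0 1 1 2 H
0 1 H H H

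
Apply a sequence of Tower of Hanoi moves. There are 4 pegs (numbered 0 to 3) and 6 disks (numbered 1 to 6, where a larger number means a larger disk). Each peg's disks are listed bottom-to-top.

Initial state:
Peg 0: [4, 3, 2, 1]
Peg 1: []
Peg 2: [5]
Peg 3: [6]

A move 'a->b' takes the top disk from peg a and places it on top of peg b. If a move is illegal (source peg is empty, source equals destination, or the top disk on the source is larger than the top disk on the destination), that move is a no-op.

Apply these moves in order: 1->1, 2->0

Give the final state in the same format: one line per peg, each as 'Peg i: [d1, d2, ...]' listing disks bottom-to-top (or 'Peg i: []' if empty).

Answer: Peg 0: [4, 3, 2, 1]
Peg 1: []
Peg 2: [5]
Peg 3: [6]

Derivation:
After move 1 (1->1):
Peg 0: [4, 3, 2, 1]
Peg 1: []
Peg 2: [5]
Peg 3: [6]

After move 2 (2->0):
Peg 0: [4, 3, 2, 1]
Peg 1: []
Peg 2: [5]
Peg 3: [6]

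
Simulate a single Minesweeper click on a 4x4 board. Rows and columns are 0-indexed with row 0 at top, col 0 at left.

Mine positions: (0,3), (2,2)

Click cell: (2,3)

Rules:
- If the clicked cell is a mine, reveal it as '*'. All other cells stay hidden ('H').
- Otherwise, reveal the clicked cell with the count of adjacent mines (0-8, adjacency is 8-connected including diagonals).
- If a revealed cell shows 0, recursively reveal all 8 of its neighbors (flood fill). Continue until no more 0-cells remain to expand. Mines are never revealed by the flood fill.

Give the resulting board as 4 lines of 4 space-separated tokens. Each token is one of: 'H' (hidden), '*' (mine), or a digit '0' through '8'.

H H H H
H H H H
H H H 1
H H H H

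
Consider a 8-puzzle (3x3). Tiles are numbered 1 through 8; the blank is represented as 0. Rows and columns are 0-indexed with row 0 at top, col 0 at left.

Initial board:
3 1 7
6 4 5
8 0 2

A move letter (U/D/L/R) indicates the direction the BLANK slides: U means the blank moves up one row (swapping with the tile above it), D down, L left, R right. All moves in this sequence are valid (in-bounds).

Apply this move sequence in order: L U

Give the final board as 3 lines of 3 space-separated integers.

Answer: 3 1 7
0 4 5
6 8 2

Derivation:
After move 1 (L):
3 1 7
6 4 5
0 8 2

After move 2 (U):
3 1 7
0 4 5
6 8 2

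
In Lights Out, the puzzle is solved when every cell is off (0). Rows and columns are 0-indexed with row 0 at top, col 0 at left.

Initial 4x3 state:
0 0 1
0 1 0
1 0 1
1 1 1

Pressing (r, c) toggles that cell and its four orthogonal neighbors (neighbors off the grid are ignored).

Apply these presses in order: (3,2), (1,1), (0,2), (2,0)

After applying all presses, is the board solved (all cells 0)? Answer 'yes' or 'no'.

Answer: yes

Derivation:
After press 1 at (3,2):
0 0 1
0 1 0
1 0 0
1 0 0

After press 2 at (1,1):
0 1 1
1 0 1
1 1 0
1 0 0

After press 3 at (0,2):
0 0 0
1 0 0
1 1 0
1 0 0

After press 4 at (2,0):
0 0 0
0 0 0
0 0 0
0 0 0

Lights still on: 0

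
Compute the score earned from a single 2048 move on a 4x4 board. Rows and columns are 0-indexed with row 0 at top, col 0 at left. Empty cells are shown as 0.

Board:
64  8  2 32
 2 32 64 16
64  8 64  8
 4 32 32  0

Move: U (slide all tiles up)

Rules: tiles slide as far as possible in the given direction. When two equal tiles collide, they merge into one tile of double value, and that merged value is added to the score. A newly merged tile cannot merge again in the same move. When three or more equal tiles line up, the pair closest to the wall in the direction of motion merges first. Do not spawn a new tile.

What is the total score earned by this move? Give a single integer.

Slide up:
col 0: [64, 2, 64, 4] -> [64, 2, 64, 4]  score +0 (running 0)
col 1: [8, 32, 8, 32] -> [8, 32, 8, 32]  score +0 (running 0)
col 2: [2, 64, 64, 32] -> [2, 128, 32, 0]  score +128 (running 128)
col 3: [32, 16, 8, 0] -> [32, 16, 8, 0]  score +0 (running 128)
Board after move:
 64   8   2  32
  2  32 128  16
 64   8  32   8
  4  32   0   0

Answer: 128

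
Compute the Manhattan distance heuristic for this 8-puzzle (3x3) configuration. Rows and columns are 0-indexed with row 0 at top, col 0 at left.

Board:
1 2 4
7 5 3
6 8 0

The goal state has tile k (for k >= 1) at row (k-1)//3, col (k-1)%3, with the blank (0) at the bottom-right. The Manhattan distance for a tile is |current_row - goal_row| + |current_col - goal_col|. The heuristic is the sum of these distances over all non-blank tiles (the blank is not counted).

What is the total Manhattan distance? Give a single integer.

Tile 1: at (0,0), goal (0,0), distance |0-0|+|0-0| = 0
Tile 2: at (0,1), goal (0,1), distance |0-0|+|1-1| = 0
Tile 4: at (0,2), goal (1,0), distance |0-1|+|2-0| = 3
Tile 7: at (1,0), goal (2,0), distance |1-2|+|0-0| = 1
Tile 5: at (1,1), goal (1,1), distance |1-1|+|1-1| = 0
Tile 3: at (1,2), goal (0,2), distance |1-0|+|2-2| = 1
Tile 6: at (2,0), goal (1,2), distance |2-1|+|0-2| = 3
Tile 8: at (2,1), goal (2,1), distance |2-2|+|1-1| = 0
Sum: 0 + 0 + 3 + 1 + 0 + 1 + 3 + 0 = 8

Answer: 8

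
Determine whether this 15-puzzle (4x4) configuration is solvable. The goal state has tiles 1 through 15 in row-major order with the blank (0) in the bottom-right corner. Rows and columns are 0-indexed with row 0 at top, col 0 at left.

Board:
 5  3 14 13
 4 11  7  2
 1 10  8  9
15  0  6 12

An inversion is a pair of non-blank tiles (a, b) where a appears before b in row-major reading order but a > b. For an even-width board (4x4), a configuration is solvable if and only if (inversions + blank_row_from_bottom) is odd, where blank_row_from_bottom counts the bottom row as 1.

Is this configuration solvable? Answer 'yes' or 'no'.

Inversions: 47
Blank is in row 3 (0-indexed from top), which is row 1 counting from the bottom (bottom = 1).
47 + 1 = 48, which is even, so the puzzle is not solvable.

Answer: no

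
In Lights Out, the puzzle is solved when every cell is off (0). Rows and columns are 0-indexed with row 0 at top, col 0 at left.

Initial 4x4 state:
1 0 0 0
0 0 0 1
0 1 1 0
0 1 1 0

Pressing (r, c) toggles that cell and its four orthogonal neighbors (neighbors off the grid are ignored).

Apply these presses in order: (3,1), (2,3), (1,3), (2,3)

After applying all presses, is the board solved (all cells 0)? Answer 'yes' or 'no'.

Answer: no

Derivation:
After press 1 at (3,1):
1 0 0 0
0 0 0 1
0 0 1 0
1 0 0 0

After press 2 at (2,3):
1 0 0 0
0 0 0 0
0 0 0 1
1 0 0 1

After press 3 at (1,3):
1 0 0 1
0 0 1 1
0 0 0 0
1 0 0 1

After press 4 at (2,3):
1 0 0 1
0 0 1 0
0 0 1 1
1 0 0 0

Lights still on: 6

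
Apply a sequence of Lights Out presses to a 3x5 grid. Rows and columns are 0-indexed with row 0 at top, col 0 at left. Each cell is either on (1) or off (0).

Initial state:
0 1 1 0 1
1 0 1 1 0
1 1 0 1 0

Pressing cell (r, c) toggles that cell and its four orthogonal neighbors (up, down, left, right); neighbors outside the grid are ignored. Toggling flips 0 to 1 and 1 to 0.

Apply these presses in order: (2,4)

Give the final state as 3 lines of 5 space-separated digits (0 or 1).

Answer: 0 1 1 0 1
1 0 1 1 1
1 1 0 0 1

Derivation:
After press 1 at (2,4):
0 1 1 0 1
1 0 1 1 1
1 1 0 0 1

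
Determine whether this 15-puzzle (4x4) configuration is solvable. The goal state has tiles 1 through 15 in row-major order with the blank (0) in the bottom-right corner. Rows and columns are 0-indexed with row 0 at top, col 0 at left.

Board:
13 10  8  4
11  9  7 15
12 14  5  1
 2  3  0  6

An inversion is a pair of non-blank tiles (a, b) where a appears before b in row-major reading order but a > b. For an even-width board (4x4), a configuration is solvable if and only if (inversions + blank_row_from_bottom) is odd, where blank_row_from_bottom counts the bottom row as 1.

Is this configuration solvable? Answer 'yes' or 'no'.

Inversions: 69
Blank is in row 3 (0-indexed from top), which is row 1 counting from the bottom (bottom = 1).
69 + 1 = 70, which is even, so the puzzle is not solvable.

Answer: no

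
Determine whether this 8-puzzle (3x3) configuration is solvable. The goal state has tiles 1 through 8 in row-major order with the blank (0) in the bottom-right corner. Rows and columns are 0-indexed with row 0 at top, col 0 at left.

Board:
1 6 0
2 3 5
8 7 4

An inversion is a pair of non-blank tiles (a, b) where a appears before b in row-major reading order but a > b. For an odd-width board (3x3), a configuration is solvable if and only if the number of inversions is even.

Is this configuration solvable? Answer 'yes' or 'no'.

Answer: yes

Derivation:
Inversions (pairs i<j in row-major order where tile[i] > tile[j] > 0): 8
8 is even, so the puzzle is solvable.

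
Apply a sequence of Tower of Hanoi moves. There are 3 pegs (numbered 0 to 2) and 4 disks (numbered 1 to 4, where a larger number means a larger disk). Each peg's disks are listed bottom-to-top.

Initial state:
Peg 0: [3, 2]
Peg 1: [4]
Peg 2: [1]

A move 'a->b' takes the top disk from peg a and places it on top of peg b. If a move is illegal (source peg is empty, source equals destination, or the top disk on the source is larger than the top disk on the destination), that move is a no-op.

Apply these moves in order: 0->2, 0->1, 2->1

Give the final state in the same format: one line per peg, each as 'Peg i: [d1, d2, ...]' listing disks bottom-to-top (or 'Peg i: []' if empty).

After move 1 (0->2):
Peg 0: [3, 2]
Peg 1: [4]
Peg 2: [1]

After move 2 (0->1):
Peg 0: [3]
Peg 1: [4, 2]
Peg 2: [1]

After move 3 (2->1):
Peg 0: [3]
Peg 1: [4, 2, 1]
Peg 2: []

Answer: Peg 0: [3]
Peg 1: [4, 2, 1]
Peg 2: []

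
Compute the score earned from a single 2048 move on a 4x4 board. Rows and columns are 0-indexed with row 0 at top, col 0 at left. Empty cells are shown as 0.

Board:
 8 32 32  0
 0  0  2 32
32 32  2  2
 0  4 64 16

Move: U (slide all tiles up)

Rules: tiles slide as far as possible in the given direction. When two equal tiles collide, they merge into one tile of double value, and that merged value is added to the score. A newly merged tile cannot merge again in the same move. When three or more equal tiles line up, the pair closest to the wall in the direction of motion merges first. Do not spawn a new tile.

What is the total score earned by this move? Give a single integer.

Slide up:
col 0: [8, 0, 32, 0] -> [8, 32, 0, 0]  score +0 (running 0)
col 1: [32, 0, 32, 4] -> [64, 4, 0, 0]  score +64 (running 64)
col 2: [32, 2, 2, 64] -> [32, 4, 64, 0]  score +4 (running 68)
col 3: [0, 32, 2, 16] -> [32, 2, 16, 0]  score +0 (running 68)
Board after move:
 8 64 32 32
32  4  4  2
 0  0 64 16
 0  0  0  0

Answer: 68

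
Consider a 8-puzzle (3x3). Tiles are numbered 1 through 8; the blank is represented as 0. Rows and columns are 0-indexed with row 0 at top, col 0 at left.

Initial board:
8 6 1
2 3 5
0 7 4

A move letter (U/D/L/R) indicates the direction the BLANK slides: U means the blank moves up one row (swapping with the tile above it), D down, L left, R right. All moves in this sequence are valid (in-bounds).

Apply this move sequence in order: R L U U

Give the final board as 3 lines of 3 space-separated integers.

After move 1 (R):
8 6 1
2 3 5
7 0 4

After move 2 (L):
8 6 1
2 3 5
0 7 4

After move 3 (U):
8 6 1
0 3 5
2 7 4

After move 4 (U):
0 6 1
8 3 5
2 7 4

Answer: 0 6 1
8 3 5
2 7 4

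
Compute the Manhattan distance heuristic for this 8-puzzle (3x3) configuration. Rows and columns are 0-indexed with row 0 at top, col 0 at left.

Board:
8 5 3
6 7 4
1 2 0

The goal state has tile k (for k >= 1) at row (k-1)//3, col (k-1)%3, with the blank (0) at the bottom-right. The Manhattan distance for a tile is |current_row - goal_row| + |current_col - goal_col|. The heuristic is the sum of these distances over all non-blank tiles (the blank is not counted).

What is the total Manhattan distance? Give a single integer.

Answer: 14

Derivation:
Tile 8: at (0,0), goal (2,1), distance |0-2|+|0-1| = 3
Tile 5: at (0,1), goal (1,1), distance |0-1|+|1-1| = 1
Tile 3: at (0,2), goal (0,2), distance |0-0|+|2-2| = 0
Tile 6: at (1,0), goal (1,2), distance |1-1|+|0-2| = 2
Tile 7: at (1,1), goal (2,0), distance |1-2|+|1-0| = 2
Tile 4: at (1,2), goal (1,0), distance |1-1|+|2-0| = 2
Tile 1: at (2,0), goal (0,0), distance |2-0|+|0-0| = 2
Tile 2: at (2,1), goal (0,1), distance |2-0|+|1-1| = 2
Sum: 3 + 1 + 0 + 2 + 2 + 2 + 2 + 2 = 14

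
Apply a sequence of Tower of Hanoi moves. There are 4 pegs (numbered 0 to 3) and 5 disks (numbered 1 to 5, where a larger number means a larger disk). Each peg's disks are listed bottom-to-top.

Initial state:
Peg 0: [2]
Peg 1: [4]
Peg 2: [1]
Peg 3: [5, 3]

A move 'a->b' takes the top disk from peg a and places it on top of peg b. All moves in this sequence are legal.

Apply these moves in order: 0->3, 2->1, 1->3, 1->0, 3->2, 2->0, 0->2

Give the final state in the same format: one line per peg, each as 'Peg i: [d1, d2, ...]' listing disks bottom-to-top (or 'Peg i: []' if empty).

Answer: Peg 0: [4]
Peg 1: []
Peg 2: [1]
Peg 3: [5, 3, 2]

Derivation:
After move 1 (0->3):
Peg 0: []
Peg 1: [4]
Peg 2: [1]
Peg 3: [5, 3, 2]

After move 2 (2->1):
Peg 0: []
Peg 1: [4, 1]
Peg 2: []
Peg 3: [5, 3, 2]

After move 3 (1->3):
Peg 0: []
Peg 1: [4]
Peg 2: []
Peg 3: [5, 3, 2, 1]

After move 4 (1->0):
Peg 0: [4]
Peg 1: []
Peg 2: []
Peg 3: [5, 3, 2, 1]

After move 5 (3->2):
Peg 0: [4]
Peg 1: []
Peg 2: [1]
Peg 3: [5, 3, 2]

After move 6 (2->0):
Peg 0: [4, 1]
Peg 1: []
Peg 2: []
Peg 3: [5, 3, 2]

After move 7 (0->2):
Peg 0: [4]
Peg 1: []
Peg 2: [1]
Peg 3: [5, 3, 2]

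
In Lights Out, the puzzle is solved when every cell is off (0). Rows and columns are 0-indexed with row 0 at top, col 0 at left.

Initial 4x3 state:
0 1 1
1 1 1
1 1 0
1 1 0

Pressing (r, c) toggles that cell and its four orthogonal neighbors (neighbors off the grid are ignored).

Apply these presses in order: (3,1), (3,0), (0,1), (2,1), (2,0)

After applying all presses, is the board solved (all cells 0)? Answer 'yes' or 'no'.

After press 1 at (3,1):
0 1 1
1 1 1
1 0 0
0 0 1

After press 2 at (3,0):
0 1 1
1 1 1
0 0 0
1 1 1

After press 3 at (0,1):
1 0 0
1 0 1
0 0 0
1 1 1

After press 4 at (2,1):
1 0 0
1 1 1
1 1 1
1 0 1

After press 5 at (2,0):
1 0 0
0 1 1
0 0 1
0 0 1

Lights still on: 5

Answer: no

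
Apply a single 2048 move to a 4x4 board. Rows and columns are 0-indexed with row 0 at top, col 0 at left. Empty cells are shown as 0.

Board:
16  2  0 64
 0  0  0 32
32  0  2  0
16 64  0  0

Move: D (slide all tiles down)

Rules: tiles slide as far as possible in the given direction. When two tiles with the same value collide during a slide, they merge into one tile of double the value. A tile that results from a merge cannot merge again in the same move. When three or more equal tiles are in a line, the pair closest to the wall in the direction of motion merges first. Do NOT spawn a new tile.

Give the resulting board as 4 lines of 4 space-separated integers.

Slide down:
col 0: [16, 0, 32, 16] -> [0, 16, 32, 16]
col 1: [2, 0, 0, 64] -> [0, 0, 2, 64]
col 2: [0, 0, 2, 0] -> [0, 0, 0, 2]
col 3: [64, 32, 0, 0] -> [0, 0, 64, 32]

Answer:  0  0  0  0
16  0  0  0
32  2  0 64
16 64  2 32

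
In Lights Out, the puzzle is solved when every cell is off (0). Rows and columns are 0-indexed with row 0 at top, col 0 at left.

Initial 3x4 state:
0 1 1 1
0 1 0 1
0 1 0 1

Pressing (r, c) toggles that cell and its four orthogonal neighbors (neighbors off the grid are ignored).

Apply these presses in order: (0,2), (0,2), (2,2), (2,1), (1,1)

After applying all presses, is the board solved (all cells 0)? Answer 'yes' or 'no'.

Answer: no

Derivation:
After press 1 at (0,2):
0 0 0 0
0 1 1 1
0 1 0 1

After press 2 at (0,2):
0 1 1 1
0 1 0 1
0 1 0 1

After press 3 at (2,2):
0 1 1 1
0 1 1 1
0 0 1 0

After press 4 at (2,1):
0 1 1 1
0 0 1 1
1 1 0 0

After press 5 at (1,1):
0 0 1 1
1 1 0 1
1 0 0 0

Lights still on: 6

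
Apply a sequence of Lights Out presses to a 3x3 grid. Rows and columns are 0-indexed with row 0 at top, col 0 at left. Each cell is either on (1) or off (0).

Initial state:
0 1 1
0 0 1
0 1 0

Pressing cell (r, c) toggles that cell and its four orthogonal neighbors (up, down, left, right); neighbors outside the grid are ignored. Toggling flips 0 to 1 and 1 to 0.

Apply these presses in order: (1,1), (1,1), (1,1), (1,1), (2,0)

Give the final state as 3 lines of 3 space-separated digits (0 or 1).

After press 1 at (1,1):
0 0 1
1 1 0
0 0 0

After press 2 at (1,1):
0 1 1
0 0 1
0 1 0

After press 3 at (1,1):
0 0 1
1 1 0
0 0 0

After press 4 at (1,1):
0 1 1
0 0 1
0 1 0

After press 5 at (2,0):
0 1 1
1 0 1
1 0 0

Answer: 0 1 1
1 0 1
1 0 0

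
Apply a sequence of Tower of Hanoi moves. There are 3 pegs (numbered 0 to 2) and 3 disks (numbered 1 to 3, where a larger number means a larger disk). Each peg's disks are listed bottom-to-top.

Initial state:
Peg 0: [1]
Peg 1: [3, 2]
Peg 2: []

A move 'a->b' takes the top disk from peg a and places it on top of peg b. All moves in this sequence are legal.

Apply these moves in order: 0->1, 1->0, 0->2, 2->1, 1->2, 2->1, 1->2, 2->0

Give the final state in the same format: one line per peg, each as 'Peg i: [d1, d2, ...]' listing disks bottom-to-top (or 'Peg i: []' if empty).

After move 1 (0->1):
Peg 0: []
Peg 1: [3, 2, 1]
Peg 2: []

After move 2 (1->0):
Peg 0: [1]
Peg 1: [3, 2]
Peg 2: []

After move 3 (0->2):
Peg 0: []
Peg 1: [3, 2]
Peg 2: [1]

After move 4 (2->1):
Peg 0: []
Peg 1: [3, 2, 1]
Peg 2: []

After move 5 (1->2):
Peg 0: []
Peg 1: [3, 2]
Peg 2: [1]

After move 6 (2->1):
Peg 0: []
Peg 1: [3, 2, 1]
Peg 2: []

After move 7 (1->2):
Peg 0: []
Peg 1: [3, 2]
Peg 2: [1]

After move 8 (2->0):
Peg 0: [1]
Peg 1: [3, 2]
Peg 2: []

Answer: Peg 0: [1]
Peg 1: [3, 2]
Peg 2: []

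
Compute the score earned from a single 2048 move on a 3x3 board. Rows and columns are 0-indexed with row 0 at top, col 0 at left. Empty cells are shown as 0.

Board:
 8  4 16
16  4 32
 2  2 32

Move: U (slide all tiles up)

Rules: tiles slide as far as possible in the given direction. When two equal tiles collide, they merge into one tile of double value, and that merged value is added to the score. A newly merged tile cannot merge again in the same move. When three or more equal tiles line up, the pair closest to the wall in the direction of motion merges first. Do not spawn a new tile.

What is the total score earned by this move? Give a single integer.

Slide up:
col 0: [8, 16, 2] -> [8, 16, 2]  score +0 (running 0)
col 1: [4, 4, 2] -> [8, 2, 0]  score +8 (running 8)
col 2: [16, 32, 32] -> [16, 64, 0]  score +64 (running 72)
Board after move:
 8  8 16
16  2 64
 2  0  0

Answer: 72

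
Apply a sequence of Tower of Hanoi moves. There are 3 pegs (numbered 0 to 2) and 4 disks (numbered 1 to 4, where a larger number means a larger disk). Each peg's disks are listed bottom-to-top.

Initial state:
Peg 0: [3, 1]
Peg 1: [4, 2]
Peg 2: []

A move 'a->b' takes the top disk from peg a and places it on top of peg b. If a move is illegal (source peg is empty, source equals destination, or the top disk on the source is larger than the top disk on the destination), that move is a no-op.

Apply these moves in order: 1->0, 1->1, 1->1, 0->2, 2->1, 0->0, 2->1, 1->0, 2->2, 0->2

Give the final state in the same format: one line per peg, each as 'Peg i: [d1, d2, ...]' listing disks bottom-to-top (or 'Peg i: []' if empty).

After move 1 (1->0):
Peg 0: [3, 1]
Peg 1: [4, 2]
Peg 2: []

After move 2 (1->1):
Peg 0: [3, 1]
Peg 1: [4, 2]
Peg 2: []

After move 3 (1->1):
Peg 0: [3, 1]
Peg 1: [4, 2]
Peg 2: []

After move 4 (0->2):
Peg 0: [3]
Peg 1: [4, 2]
Peg 2: [1]

After move 5 (2->1):
Peg 0: [3]
Peg 1: [4, 2, 1]
Peg 2: []

After move 6 (0->0):
Peg 0: [3]
Peg 1: [4, 2, 1]
Peg 2: []

After move 7 (2->1):
Peg 0: [3]
Peg 1: [4, 2, 1]
Peg 2: []

After move 8 (1->0):
Peg 0: [3, 1]
Peg 1: [4, 2]
Peg 2: []

After move 9 (2->2):
Peg 0: [3, 1]
Peg 1: [4, 2]
Peg 2: []

After move 10 (0->2):
Peg 0: [3]
Peg 1: [4, 2]
Peg 2: [1]

Answer: Peg 0: [3]
Peg 1: [4, 2]
Peg 2: [1]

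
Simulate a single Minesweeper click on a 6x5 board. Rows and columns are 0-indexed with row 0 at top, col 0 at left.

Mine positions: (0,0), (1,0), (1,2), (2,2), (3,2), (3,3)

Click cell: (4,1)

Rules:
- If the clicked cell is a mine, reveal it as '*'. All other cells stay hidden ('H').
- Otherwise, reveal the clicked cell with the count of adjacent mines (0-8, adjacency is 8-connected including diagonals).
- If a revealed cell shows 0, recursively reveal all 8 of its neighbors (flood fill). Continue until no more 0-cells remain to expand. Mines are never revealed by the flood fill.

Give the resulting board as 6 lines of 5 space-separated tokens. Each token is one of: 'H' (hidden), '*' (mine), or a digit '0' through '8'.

H H H H H
H H H H H
H H H H H
H H H H H
H 1 H H H
H H H H H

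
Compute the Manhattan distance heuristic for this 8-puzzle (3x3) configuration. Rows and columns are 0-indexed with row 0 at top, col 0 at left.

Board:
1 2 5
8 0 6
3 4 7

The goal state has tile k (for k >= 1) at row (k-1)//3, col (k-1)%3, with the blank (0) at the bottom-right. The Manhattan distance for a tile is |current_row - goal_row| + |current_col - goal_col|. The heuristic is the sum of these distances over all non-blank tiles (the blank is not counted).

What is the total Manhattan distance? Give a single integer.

Answer: 12

Derivation:
Tile 1: (0,0)->(0,0) = 0
Tile 2: (0,1)->(0,1) = 0
Tile 5: (0,2)->(1,1) = 2
Tile 8: (1,0)->(2,1) = 2
Tile 6: (1,2)->(1,2) = 0
Tile 3: (2,0)->(0,2) = 4
Tile 4: (2,1)->(1,0) = 2
Tile 7: (2,2)->(2,0) = 2
Sum: 0 + 0 + 2 + 2 + 0 + 4 + 2 + 2 = 12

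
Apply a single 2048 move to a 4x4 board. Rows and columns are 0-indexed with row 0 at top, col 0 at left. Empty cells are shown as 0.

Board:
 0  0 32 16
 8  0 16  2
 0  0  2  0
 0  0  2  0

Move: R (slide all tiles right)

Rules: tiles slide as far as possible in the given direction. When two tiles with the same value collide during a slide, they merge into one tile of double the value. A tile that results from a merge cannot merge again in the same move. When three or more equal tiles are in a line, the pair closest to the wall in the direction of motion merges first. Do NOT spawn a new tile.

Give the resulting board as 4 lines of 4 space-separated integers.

Answer:  0  0 32 16
 0  8 16  2
 0  0  0  2
 0  0  0  2

Derivation:
Slide right:
row 0: [0, 0, 32, 16] -> [0, 0, 32, 16]
row 1: [8, 0, 16, 2] -> [0, 8, 16, 2]
row 2: [0, 0, 2, 0] -> [0, 0, 0, 2]
row 3: [0, 0, 2, 0] -> [0, 0, 0, 2]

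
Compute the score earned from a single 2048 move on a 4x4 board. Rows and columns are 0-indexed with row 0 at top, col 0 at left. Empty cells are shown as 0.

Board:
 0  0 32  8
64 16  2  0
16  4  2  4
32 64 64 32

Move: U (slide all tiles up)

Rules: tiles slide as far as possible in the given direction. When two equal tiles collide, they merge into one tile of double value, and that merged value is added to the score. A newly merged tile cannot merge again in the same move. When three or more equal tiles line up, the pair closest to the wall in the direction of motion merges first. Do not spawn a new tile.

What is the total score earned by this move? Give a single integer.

Slide up:
col 0: [0, 64, 16, 32] -> [64, 16, 32, 0]  score +0 (running 0)
col 1: [0, 16, 4, 64] -> [16, 4, 64, 0]  score +0 (running 0)
col 2: [32, 2, 2, 64] -> [32, 4, 64, 0]  score +4 (running 4)
col 3: [8, 0, 4, 32] -> [8, 4, 32, 0]  score +0 (running 4)
Board after move:
64 16 32  8
16  4  4  4
32 64 64 32
 0  0  0  0

Answer: 4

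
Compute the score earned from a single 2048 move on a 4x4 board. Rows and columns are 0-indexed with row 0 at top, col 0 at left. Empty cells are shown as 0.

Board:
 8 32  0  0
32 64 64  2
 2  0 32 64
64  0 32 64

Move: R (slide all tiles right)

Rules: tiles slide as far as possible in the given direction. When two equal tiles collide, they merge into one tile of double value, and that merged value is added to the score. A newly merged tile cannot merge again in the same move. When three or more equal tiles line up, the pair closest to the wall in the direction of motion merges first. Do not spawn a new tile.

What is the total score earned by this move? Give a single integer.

Answer: 128

Derivation:
Slide right:
row 0: [8, 32, 0, 0] -> [0, 0, 8, 32]  score +0 (running 0)
row 1: [32, 64, 64, 2] -> [0, 32, 128, 2]  score +128 (running 128)
row 2: [2, 0, 32, 64] -> [0, 2, 32, 64]  score +0 (running 128)
row 3: [64, 0, 32, 64] -> [0, 64, 32, 64]  score +0 (running 128)
Board after move:
  0   0   8  32
  0  32 128   2
  0   2  32  64
  0  64  32  64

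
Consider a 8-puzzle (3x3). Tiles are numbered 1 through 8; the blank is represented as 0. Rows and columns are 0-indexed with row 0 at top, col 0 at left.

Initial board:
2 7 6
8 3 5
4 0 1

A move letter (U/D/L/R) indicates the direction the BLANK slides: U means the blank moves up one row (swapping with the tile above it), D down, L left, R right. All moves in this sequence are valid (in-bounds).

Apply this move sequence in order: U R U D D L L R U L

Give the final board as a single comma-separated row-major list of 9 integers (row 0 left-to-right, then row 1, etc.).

Answer: 2, 7, 6, 0, 8, 1, 4, 5, 3

Derivation:
After move 1 (U):
2 7 6
8 0 5
4 3 1

After move 2 (R):
2 7 6
8 5 0
4 3 1

After move 3 (U):
2 7 0
8 5 6
4 3 1

After move 4 (D):
2 7 6
8 5 0
4 3 1

After move 5 (D):
2 7 6
8 5 1
4 3 0

After move 6 (L):
2 7 6
8 5 1
4 0 3

After move 7 (L):
2 7 6
8 5 1
0 4 3

After move 8 (R):
2 7 6
8 5 1
4 0 3

After move 9 (U):
2 7 6
8 0 1
4 5 3

After move 10 (L):
2 7 6
0 8 1
4 5 3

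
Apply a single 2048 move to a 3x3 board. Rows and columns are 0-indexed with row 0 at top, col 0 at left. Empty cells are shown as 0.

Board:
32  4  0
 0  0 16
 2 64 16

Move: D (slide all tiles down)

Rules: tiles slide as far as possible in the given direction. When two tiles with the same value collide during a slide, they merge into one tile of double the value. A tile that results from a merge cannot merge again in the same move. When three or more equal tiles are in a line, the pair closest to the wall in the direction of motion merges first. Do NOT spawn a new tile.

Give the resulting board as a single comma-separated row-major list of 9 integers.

Answer: 0, 0, 0, 32, 4, 0, 2, 64, 32

Derivation:
Slide down:
col 0: [32, 0, 2] -> [0, 32, 2]
col 1: [4, 0, 64] -> [0, 4, 64]
col 2: [0, 16, 16] -> [0, 0, 32]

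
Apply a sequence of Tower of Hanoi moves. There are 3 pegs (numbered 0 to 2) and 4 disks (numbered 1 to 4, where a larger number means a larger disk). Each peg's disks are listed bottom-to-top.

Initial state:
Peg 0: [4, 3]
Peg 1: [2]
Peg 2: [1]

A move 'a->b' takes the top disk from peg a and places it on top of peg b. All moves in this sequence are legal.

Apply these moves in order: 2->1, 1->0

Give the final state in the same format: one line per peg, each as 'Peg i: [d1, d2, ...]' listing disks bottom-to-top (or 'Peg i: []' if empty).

Answer: Peg 0: [4, 3, 1]
Peg 1: [2]
Peg 2: []

Derivation:
After move 1 (2->1):
Peg 0: [4, 3]
Peg 1: [2, 1]
Peg 2: []

After move 2 (1->0):
Peg 0: [4, 3, 1]
Peg 1: [2]
Peg 2: []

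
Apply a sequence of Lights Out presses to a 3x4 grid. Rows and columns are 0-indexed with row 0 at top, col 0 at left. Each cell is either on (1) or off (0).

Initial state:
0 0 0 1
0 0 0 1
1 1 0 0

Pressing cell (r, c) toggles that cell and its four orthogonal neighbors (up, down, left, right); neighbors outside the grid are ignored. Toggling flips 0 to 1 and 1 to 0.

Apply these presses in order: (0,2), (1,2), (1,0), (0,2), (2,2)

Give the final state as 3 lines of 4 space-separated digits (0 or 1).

Answer: 1 0 1 1
1 0 0 0
0 0 0 1

Derivation:
After press 1 at (0,2):
0 1 1 0
0 0 1 1
1 1 0 0

After press 2 at (1,2):
0 1 0 0
0 1 0 0
1 1 1 0

After press 3 at (1,0):
1 1 0 0
1 0 0 0
0 1 1 0

After press 4 at (0,2):
1 0 1 1
1 0 1 0
0 1 1 0

After press 5 at (2,2):
1 0 1 1
1 0 0 0
0 0 0 1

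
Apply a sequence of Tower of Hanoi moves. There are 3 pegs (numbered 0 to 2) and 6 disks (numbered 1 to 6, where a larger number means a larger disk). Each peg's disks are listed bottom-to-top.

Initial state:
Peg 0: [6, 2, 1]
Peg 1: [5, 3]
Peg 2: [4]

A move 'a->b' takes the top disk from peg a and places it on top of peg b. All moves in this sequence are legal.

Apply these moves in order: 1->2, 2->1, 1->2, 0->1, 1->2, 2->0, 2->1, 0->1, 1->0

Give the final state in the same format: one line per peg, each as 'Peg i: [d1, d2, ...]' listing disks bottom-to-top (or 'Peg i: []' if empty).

Answer: Peg 0: [6, 2, 1]
Peg 1: [5, 3]
Peg 2: [4]

Derivation:
After move 1 (1->2):
Peg 0: [6, 2, 1]
Peg 1: [5]
Peg 2: [4, 3]

After move 2 (2->1):
Peg 0: [6, 2, 1]
Peg 1: [5, 3]
Peg 2: [4]

After move 3 (1->2):
Peg 0: [6, 2, 1]
Peg 1: [5]
Peg 2: [4, 3]

After move 4 (0->1):
Peg 0: [6, 2]
Peg 1: [5, 1]
Peg 2: [4, 3]

After move 5 (1->2):
Peg 0: [6, 2]
Peg 1: [5]
Peg 2: [4, 3, 1]

After move 6 (2->0):
Peg 0: [6, 2, 1]
Peg 1: [5]
Peg 2: [4, 3]

After move 7 (2->1):
Peg 0: [6, 2, 1]
Peg 1: [5, 3]
Peg 2: [4]

After move 8 (0->1):
Peg 0: [6, 2]
Peg 1: [5, 3, 1]
Peg 2: [4]

After move 9 (1->0):
Peg 0: [6, 2, 1]
Peg 1: [5, 3]
Peg 2: [4]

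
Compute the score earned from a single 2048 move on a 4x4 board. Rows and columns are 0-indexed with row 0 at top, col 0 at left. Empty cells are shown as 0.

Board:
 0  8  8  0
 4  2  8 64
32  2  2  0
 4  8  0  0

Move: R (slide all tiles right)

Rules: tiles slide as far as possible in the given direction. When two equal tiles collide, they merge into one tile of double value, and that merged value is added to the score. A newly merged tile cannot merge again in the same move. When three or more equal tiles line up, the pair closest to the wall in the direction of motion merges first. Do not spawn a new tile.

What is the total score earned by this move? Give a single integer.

Answer: 20

Derivation:
Slide right:
row 0: [0, 8, 8, 0] -> [0, 0, 0, 16]  score +16 (running 16)
row 1: [4, 2, 8, 64] -> [4, 2, 8, 64]  score +0 (running 16)
row 2: [32, 2, 2, 0] -> [0, 0, 32, 4]  score +4 (running 20)
row 3: [4, 8, 0, 0] -> [0, 0, 4, 8]  score +0 (running 20)
Board after move:
 0  0  0 16
 4  2  8 64
 0  0 32  4
 0  0  4  8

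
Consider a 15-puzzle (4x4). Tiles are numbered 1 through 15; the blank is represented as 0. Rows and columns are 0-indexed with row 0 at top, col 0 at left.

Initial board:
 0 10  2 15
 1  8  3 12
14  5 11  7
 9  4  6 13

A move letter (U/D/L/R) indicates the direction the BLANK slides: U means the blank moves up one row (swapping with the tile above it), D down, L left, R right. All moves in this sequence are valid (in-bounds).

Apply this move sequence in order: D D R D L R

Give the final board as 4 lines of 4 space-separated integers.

After move 1 (D):
 1 10  2 15
 0  8  3 12
14  5 11  7
 9  4  6 13

After move 2 (D):
 1 10  2 15
14  8  3 12
 0  5 11  7
 9  4  6 13

After move 3 (R):
 1 10  2 15
14  8  3 12
 5  0 11  7
 9  4  6 13

After move 4 (D):
 1 10  2 15
14  8  3 12
 5  4 11  7
 9  0  6 13

After move 5 (L):
 1 10  2 15
14  8  3 12
 5  4 11  7
 0  9  6 13

After move 6 (R):
 1 10  2 15
14  8  3 12
 5  4 11  7
 9  0  6 13

Answer:  1 10  2 15
14  8  3 12
 5  4 11  7
 9  0  6 13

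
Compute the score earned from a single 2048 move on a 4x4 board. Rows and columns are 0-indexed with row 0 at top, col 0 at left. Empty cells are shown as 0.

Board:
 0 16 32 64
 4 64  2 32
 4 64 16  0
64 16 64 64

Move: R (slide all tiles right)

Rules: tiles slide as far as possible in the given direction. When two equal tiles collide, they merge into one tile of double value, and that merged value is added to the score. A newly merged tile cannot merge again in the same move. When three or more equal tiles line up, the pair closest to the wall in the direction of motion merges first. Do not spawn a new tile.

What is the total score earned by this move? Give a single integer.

Answer: 128

Derivation:
Slide right:
row 0: [0, 16, 32, 64] -> [0, 16, 32, 64]  score +0 (running 0)
row 1: [4, 64, 2, 32] -> [4, 64, 2, 32]  score +0 (running 0)
row 2: [4, 64, 16, 0] -> [0, 4, 64, 16]  score +0 (running 0)
row 3: [64, 16, 64, 64] -> [0, 64, 16, 128]  score +128 (running 128)
Board after move:
  0  16  32  64
  4  64   2  32
  0   4  64  16
  0  64  16 128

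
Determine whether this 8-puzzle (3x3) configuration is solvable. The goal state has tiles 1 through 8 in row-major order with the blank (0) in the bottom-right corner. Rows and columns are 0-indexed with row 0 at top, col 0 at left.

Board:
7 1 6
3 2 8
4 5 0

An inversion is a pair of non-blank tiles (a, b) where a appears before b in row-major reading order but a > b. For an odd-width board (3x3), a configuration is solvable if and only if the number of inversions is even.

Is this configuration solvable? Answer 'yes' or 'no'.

Inversions (pairs i<j in row-major order where tile[i] > tile[j] > 0): 13
13 is odd, so the puzzle is not solvable.

Answer: no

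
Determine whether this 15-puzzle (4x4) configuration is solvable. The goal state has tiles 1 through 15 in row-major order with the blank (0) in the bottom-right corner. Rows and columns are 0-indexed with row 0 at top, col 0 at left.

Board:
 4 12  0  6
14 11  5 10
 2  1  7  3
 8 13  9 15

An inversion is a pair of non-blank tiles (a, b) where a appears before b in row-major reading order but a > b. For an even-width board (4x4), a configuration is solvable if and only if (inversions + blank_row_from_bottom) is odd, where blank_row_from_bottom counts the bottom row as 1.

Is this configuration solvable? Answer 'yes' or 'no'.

Answer: yes

Derivation:
Inversions: 47
Blank is in row 0 (0-indexed from top), which is row 4 counting from the bottom (bottom = 1).
47 + 4 = 51, which is odd, so the puzzle is solvable.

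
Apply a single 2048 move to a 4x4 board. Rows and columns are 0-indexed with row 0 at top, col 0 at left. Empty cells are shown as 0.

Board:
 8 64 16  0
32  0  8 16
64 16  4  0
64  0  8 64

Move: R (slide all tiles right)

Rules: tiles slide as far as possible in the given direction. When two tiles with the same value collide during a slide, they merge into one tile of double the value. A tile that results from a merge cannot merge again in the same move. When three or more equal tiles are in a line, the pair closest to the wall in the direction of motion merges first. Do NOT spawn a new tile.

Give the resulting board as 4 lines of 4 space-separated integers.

Answer:  0  8 64 16
 0 32  8 16
 0 64 16  4
 0 64  8 64

Derivation:
Slide right:
row 0: [8, 64, 16, 0] -> [0, 8, 64, 16]
row 1: [32, 0, 8, 16] -> [0, 32, 8, 16]
row 2: [64, 16, 4, 0] -> [0, 64, 16, 4]
row 3: [64, 0, 8, 64] -> [0, 64, 8, 64]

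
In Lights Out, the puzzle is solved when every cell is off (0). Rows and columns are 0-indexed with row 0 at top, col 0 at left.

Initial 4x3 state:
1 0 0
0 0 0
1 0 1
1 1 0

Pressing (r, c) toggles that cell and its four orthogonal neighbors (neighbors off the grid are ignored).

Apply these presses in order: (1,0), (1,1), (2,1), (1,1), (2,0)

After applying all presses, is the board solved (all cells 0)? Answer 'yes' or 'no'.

After press 1 at (1,0):
0 0 0
1 1 0
0 0 1
1 1 0

After press 2 at (1,1):
0 1 0
0 0 1
0 1 1
1 1 0

After press 3 at (2,1):
0 1 0
0 1 1
1 0 0
1 0 0

After press 4 at (1,1):
0 0 0
1 0 0
1 1 0
1 0 0

After press 5 at (2,0):
0 0 0
0 0 0
0 0 0
0 0 0

Lights still on: 0

Answer: yes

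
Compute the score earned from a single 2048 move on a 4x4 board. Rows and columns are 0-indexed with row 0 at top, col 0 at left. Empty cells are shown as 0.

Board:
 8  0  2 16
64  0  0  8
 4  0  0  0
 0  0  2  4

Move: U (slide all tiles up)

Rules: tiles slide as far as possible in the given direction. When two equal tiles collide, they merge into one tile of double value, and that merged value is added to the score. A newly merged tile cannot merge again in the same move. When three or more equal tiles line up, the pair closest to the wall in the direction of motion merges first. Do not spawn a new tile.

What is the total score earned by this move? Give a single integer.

Answer: 4

Derivation:
Slide up:
col 0: [8, 64, 4, 0] -> [8, 64, 4, 0]  score +0 (running 0)
col 1: [0, 0, 0, 0] -> [0, 0, 0, 0]  score +0 (running 0)
col 2: [2, 0, 0, 2] -> [4, 0, 0, 0]  score +4 (running 4)
col 3: [16, 8, 0, 4] -> [16, 8, 4, 0]  score +0 (running 4)
Board after move:
 8  0  4 16
64  0  0  8
 4  0  0  4
 0  0  0  0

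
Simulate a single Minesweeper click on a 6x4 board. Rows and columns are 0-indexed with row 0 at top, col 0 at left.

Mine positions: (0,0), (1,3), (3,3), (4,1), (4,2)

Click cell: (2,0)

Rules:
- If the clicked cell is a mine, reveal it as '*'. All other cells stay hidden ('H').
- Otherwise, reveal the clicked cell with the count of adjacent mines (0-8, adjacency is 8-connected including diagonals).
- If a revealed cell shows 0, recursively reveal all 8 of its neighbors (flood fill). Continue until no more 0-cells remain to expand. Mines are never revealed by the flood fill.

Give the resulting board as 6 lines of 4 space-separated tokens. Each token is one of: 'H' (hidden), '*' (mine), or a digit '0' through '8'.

H H H H
1 1 1 H
0 0 2 H
1 2 3 H
H H H H
H H H H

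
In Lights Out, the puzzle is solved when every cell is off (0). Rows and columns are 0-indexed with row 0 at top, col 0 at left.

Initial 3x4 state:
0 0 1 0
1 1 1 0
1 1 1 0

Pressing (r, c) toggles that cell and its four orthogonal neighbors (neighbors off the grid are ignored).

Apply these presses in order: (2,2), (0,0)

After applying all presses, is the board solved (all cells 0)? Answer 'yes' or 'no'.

After press 1 at (2,2):
0 0 1 0
1 1 0 0
1 0 0 1

After press 2 at (0,0):
1 1 1 0
0 1 0 0
1 0 0 1

Lights still on: 6

Answer: no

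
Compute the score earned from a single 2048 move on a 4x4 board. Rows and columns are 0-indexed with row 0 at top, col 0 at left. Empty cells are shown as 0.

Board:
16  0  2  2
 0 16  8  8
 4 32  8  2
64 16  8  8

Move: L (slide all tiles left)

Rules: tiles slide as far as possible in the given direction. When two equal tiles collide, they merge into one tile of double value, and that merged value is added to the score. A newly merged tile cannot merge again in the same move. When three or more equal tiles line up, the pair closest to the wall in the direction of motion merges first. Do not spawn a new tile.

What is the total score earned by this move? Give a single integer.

Answer: 36

Derivation:
Slide left:
row 0: [16, 0, 2, 2] -> [16, 4, 0, 0]  score +4 (running 4)
row 1: [0, 16, 8, 8] -> [16, 16, 0, 0]  score +16 (running 20)
row 2: [4, 32, 8, 2] -> [4, 32, 8, 2]  score +0 (running 20)
row 3: [64, 16, 8, 8] -> [64, 16, 16, 0]  score +16 (running 36)
Board after move:
16  4  0  0
16 16  0  0
 4 32  8  2
64 16 16  0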